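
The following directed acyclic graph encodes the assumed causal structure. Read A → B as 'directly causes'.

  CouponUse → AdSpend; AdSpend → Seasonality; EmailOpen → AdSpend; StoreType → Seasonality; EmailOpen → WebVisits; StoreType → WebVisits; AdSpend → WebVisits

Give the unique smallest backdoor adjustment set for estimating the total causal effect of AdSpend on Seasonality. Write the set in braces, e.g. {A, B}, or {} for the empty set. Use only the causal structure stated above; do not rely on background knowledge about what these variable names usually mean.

Variables eligible for adjustment (non-descendants of AdSpend, excluding AdSpend and Seasonality): {CouponUse, EmailOpen, StoreType}.
Backdoor paths from AdSpend to Seasonality:
  P1: AdSpend <- EmailOpen -> WebVisits <- StoreType -> Seasonality
Each backdoor path contains an unconditioned collider, so every path is already blocked with the empty conditioning set:
  P1: blocked at collider WebVisits (neither it nor any descendant is in the conditioning set).
The empty set is therefore the unique smallest valid set.

{}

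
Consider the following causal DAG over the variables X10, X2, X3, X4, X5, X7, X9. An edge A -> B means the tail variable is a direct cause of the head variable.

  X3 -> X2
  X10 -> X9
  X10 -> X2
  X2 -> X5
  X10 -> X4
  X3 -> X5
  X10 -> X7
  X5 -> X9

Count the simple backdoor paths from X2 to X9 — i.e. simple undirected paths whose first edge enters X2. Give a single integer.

2

A backdoor path from X2 to X9 is any simple undirected path whose first edge points into X2 (i.e. leaves X2 via a parent).
Parents of X2: {X10, X3}.
Enumerating:
  P1: X2 <- X10 -> X9
  P2: X2 <- X3 -> X5 -> X9
That exhausts the simple backdoor paths. Count: 2.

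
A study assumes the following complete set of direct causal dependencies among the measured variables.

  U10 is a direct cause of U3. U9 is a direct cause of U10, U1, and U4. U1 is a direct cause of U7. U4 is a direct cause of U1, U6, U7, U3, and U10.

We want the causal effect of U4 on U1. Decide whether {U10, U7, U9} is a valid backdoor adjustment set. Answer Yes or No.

No

Backdoor paths from U4 to U1 (paths whose first edge points into U4):
  P1: U4 <- U9 -> U1
Condition 1 (no descendant of U4 in the set): FAILS — U10 and U7 are descendants of U4.
Condition 2 (every backdoor path blocked by {U10, U7, U9}):
  P1: blocked at fork node U9 ∈ conditioning set.
{U10, U7, U9} does not satisfy the backdoor criterion.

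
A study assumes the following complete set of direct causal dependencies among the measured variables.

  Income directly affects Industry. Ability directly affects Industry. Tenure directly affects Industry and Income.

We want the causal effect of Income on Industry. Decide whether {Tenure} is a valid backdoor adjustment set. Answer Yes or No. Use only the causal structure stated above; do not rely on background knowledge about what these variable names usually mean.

Backdoor paths from Income to Industry (paths whose first edge points into Income):
  P1: Income <- Tenure -> Industry
Condition 1 (no descendant of Income in the set): holds — descendants of Income are {Industry}; none are in {Tenure}.
Condition 2 (every backdoor path blocked by {Tenure}):
  P1: blocked at fork node Tenure ∈ conditioning set.
{Tenure} satisfies the backdoor criterion.

Yes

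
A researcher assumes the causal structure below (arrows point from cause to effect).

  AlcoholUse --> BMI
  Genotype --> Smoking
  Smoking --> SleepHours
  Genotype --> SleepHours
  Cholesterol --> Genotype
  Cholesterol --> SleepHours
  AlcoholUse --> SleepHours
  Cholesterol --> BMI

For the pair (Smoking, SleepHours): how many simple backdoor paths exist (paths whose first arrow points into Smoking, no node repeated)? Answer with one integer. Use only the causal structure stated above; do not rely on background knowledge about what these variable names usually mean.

3

A backdoor path from Smoking to SleepHours is any simple undirected path whose first edge points into Smoking (i.e. leaves Smoking via a parent).
Parents of Smoking: {Genotype}.
Enumerating:
  P1: Smoking <- Genotype <- Cholesterol -> SleepHours
  P2: Smoking <- Genotype <- Cholesterol -> BMI <- AlcoholUse -> SleepHours
  P3: Smoking <- Genotype -> SleepHours
That exhausts the simple backdoor paths. Count: 3.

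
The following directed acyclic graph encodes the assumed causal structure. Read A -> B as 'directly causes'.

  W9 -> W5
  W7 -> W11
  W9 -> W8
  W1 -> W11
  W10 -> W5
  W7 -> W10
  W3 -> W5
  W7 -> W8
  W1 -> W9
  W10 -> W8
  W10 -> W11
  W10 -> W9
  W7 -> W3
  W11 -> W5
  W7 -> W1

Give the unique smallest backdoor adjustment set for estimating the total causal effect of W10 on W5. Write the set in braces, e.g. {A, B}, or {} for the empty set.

Variables eligible for adjustment (non-descendants of W10, excluding W10 and W5): {W1, W3, W7}.
Backdoor paths from W10 to W5:
  P1: W10 <- W7 -> W1 -> W9 -> W5
  P2: W10 <- W7 -> W1 -> W11 -> W5
  P3: W10 <- W7 -> W3 -> W5
  P4: W10 <- W7 -> W11 <- W1 -> W9 -> W5
  P5: W10 <- W7 -> W11 -> W5
  P6: W10 <- W7 -> W8 <- W9 <- W1 -> W11 -> W5
  P7: W10 <- W7 -> W8 <- W9 -> W5
The empty set is not sufficient: P1 (W10 <- W7 -> W1 -> W9 -> W5) has no collider blocking it and no conditioned non-collider, so it is open.
Try {W7}:
  P1: blocked at fork node W7 ∈ conditioning set.
  P2: blocked at fork node W7 ∈ conditioning set.
  P3: blocked at fork node W7 ∈ conditioning set.
  P4: blocked at fork node W7 ∈ conditioning set.
  P5: blocked at fork node W7 ∈ conditioning set.
  P6: blocked at fork node W7 ∈ conditioning set.
  P7: blocked at fork node W7 ∈ conditioning set.
{W7} contains no descendant of W10 and blocks every backdoor path.
No other singleton works — e.g. {W1} leaves P3 open — so {W7} is the unique smallest valid adjustment set.

{W7}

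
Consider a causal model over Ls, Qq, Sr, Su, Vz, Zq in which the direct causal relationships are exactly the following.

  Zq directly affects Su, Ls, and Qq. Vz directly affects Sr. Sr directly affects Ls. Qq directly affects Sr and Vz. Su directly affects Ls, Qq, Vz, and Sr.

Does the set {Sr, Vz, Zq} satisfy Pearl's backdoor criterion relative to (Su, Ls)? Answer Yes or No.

No

Backdoor paths from Su to Ls (paths whose first edge points into Su):
  P1: Su <- Zq -> Qq -> Vz -> Sr -> Ls
  P2: Su <- Zq -> Qq -> Sr -> Ls
  P3: Su <- Zq -> Ls
Condition 1 (no descendant of Su in the set): FAILS — Sr and Vz are descendants of Su.
Condition 2 (every backdoor path blocked by {Sr, Vz, Zq}):
  P1: blocked at fork node Zq ∈ conditioning set.
  P2: blocked at fork node Zq ∈ conditioning set.
  P3: blocked at fork node Zq ∈ conditioning set.
{Sr, Vz, Zq} does not satisfy the backdoor criterion.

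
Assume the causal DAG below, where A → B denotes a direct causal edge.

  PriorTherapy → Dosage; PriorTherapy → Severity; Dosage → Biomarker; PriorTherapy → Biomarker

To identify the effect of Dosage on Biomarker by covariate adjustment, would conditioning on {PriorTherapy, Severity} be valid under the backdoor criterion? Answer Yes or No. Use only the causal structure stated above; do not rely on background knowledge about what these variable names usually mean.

Backdoor paths from Dosage to Biomarker (paths whose first edge points into Dosage):
  P1: Dosage <- PriorTherapy -> Biomarker
Condition 1 (no descendant of Dosage in the set): holds — descendants of Dosage are {Biomarker}; none are in {PriorTherapy, Severity}.
Condition 2 (every backdoor path blocked by {PriorTherapy, Severity}):
  P1: blocked at fork node PriorTherapy ∈ conditioning set.
{PriorTherapy, Severity} satisfies the backdoor criterion.

Yes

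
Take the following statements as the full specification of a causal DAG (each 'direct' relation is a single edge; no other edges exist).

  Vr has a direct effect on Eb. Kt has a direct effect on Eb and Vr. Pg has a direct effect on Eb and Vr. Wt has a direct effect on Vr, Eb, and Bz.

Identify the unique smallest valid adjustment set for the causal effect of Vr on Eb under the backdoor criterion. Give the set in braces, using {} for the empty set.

Variables eligible for adjustment (non-descendants of Vr, excluding Vr and Eb): {Bz, Kt, Pg, Wt}.
Backdoor paths from Vr to Eb:
  P1: Vr <- Kt -> Eb
  P2: Vr <- Wt -> Eb
  P3: Vr <- Pg -> Eb
The empty set is not sufficient: P1 (Vr <- Kt -> Eb) has no collider blocking it and no conditioned non-collider, so it is open.
Try {Kt, Pg, Wt}:
  P1: blocked at fork node Kt ∈ conditioning set.
  P2: blocked at fork node Wt ∈ conditioning set.
  P3: blocked at fork node Pg ∈ conditioning set.
{Kt, Pg, Wt} contains no descendant of Vr and blocks every backdoor path.
Every element of {Kt, Pg, Wt} is needed (dropping Kt leaves P1 open; dropping Pg leaves P3 open; dropping Wt leaves P2 open), so no proper subset is valid.
Among all size-3 subsets of the eligible variables, only {Kt, Pg, Wt} blocks every backdoor path, so it is the unique smallest valid adjustment set.

{Kt, Pg, Wt}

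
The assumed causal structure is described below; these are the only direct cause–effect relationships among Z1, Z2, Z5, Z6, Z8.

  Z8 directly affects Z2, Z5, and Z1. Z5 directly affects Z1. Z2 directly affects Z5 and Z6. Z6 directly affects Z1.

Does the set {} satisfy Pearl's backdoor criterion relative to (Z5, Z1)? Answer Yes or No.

No

Backdoor paths from Z5 to Z1 (paths whose first edge points into Z5):
  P1: Z5 <- Z8 -> Z2 -> Z6 -> Z1
  P2: Z5 <- Z8 -> Z1
  P3: Z5 <- Z2 <- Z8 -> Z1
  P4: Z5 <- Z2 -> Z6 -> Z1
Condition 1 (no descendant of Z5 in the set): holds — descendants of Z5 are {Z1}; none are in {}.
Condition 2 (every backdoor path blocked by {}):
  P1: open — no interior node is in the conditioning set.
  P2: open — no interior node is in the conditioning set.
  P3: open — no interior node is in the conditioning set.
  P4: open — no interior node is in the conditioning set.
{} does not satisfy the backdoor criterion.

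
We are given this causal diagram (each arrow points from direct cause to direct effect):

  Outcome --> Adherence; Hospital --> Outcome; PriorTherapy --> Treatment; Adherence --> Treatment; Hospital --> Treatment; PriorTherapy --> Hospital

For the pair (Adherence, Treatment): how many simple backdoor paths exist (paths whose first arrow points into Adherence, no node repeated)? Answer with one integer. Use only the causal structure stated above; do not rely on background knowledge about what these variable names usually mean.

A backdoor path from Adherence to Treatment is any simple undirected path whose first edge points into Adherence (i.e. leaves Adherence via a parent).
Parents of Adherence: {Outcome}.
Enumerating:
  P1: Adherence <- Outcome <- Hospital <- PriorTherapy -> Treatment
  P2: Adherence <- Outcome <- Hospital -> Treatment
That exhausts the simple backdoor paths. Count: 2.

2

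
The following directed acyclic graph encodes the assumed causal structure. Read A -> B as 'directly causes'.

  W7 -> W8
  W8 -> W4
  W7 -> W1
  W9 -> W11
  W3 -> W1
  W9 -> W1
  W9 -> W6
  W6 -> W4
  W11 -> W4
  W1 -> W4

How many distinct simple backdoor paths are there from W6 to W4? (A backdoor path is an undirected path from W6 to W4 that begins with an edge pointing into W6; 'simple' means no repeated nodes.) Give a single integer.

3

A backdoor path from W6 to W4 is any simple undirected path whose first edge points into W6 (i.e. leaves W6 via a parent).
Parents of W6: {W9}.
Enumerating:
  P1: W6 <- W9 -> W11 -> W4
  P2: W6 <- W9 -> W1 <- W7 -> W8 -> W4
  P3: W6 <- W9 -> W1 -> W4
That exhausts the simple backdoor paths. Count: 3.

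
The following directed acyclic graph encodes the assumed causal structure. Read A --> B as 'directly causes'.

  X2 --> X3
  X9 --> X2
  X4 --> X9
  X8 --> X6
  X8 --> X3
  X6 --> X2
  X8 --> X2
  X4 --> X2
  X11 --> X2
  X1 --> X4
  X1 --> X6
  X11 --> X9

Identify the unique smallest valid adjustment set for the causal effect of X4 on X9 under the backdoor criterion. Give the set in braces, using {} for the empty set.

Variables eligible for adjustment (non-descendants of X4, excluding X4 and X9): {X1, X11, X6, X8}.
Backdoor paths from X4 to X9:
  P1: X4 <- X1 -> X6 <- X8 -> X2 <- X11 -> X9
  P2: X4 <- X1 -> X6 <- X8 -> X2 <- X9
  P3: X4 <- X1 -> X6 <- X8 -> X3 <- X2 <- X11 -> X9
  P4: X4 <- X1 -> X6 <- X8 -> X3 <- X2 <- X9
  P5: X4 <- X1 -> X6 -> X2 <- X11 -> X9
  P6: X4 <- X1 -> X6 -> X2 <- X9
Each backdoor path contains an unconditioned collider, so every path is already blocked with the empty conditioning set:
  P1: blocked at collider X6 (neither it nor any descendant is in the conditioning set).
  P2: blocked at collider X6 (neither it nor any descendant is in the conditioning set).
  P3: blocked at collider X6 (neither it nor any descendant is in the conditioning set).
  P4: blocked at collider X6 (neither it nor any descendant is in the conditioning set).
  P5: blocked at collider X2 (neither it nor any descendant is in the conditioning set).
  P6: blocked at collider X2 (neither it nor any descendant is in the conditioning set).
The empty set is therefore the unique smallest valid set.

{}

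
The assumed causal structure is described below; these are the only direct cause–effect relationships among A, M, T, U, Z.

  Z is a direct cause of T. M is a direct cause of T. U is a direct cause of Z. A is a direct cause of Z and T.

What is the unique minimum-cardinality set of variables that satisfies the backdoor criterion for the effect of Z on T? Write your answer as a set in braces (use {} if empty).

{A}

Variables eligible for adjustment (non-descendants of Z, excluding Z and T): {A, M, U}.
Backdoor paths from Z to T:
  P1: Z <- A -> T
The empty set is not sufficient: P1 (Z <- A -> T) has no collider blocking it and no conditioned non-collider, so it is open.
Try {A}:
  P1: blocked at fork node A ∈ conditioning set.
{A} contains no descendant of Z and blocks every backdoor path.
No other singleton works — e.g. {M} leaves P1 open — so {A} is the unique smallest valid adjustment set.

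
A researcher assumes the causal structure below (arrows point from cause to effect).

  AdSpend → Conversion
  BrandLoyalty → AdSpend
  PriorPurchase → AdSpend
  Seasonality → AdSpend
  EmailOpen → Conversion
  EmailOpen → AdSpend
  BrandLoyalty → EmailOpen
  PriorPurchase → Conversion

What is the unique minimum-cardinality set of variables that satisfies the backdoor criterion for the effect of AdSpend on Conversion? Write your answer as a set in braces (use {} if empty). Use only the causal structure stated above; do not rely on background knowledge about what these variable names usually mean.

{EmailOpen, PriorPurchase}

Variables eligible for adjustment (non-descendants of AdSpend, excluding AdSpend and Conversion): {BrandLoyalty, EmailOpen, PriorPurchase, Seasonality}.
Backdoor paths from AdSpend to Conversion:
  P1: AdSpend <- PriorPurchase -> Conversion
  P2: AdSpend <- BrandLoyalty -> EmailOpen -> Conversion
  P3: AdSpend <- EmailOpen -> Conversion
The empty set is not sufficient: P1 (AdSpend <- PriorPurchase -> Conversion) has no collider blocking it and no conditioned non-collider, so it is open.
Try {EmailOpen, PriorPurchase}:
  P1: blocked at fork node PriorPurchase ∈ conditioning set.
  P2: blocked at chain node EmailOpen ∈ conditioning set.
  P3: blocked at fork node EmailOpen ∈ conditioning set.
{EmailOpen, PriorPurchase} contains no descendant of AdSpend and blocks every backdoor path.
Every element of {EmailOpen, PriorPurchase} is needed (dropping EmailOpen leaves P2 open; dropping PriorPurchase leaves P1 open), so no proper subset is valid.
Among all size-2 subsets of the eligible variables, only {EmailOpen, PriorPurchase} blocks every backdoor path, so it is the unique smallest valid adjustment set.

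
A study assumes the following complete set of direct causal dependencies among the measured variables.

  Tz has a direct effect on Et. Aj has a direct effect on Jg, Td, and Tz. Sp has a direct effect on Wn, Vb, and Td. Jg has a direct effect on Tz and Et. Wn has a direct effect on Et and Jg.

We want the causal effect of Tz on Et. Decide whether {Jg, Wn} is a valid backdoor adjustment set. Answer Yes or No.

Yes

Backdoor paths from Tz to Et (paths whose first edge points into Tz):
  P1: Tz <- Aj -> Jg <- Wn -> Et
  P2: Tz <- Aj -> Jg -> Et
  P3: Tz <- Aj -> Td <- Sp -> Wn -> Jg -> Et
  P4: Tz <- Aj -> Td <- Sp -> Wn -> Et
  P5: Tz <- Jg <- Wn -> Et
  P6: Tz <- Jg <- Aj -> Td <- Sp -> Wn -> Et
  P7: Tz <- Jg -> Et
Condition 1 (no descendant of Tz in the set): holds — descendants of Tz are {Et}; none are in {Jg, Wn}.
Condition 2 (every backdoor path blocked by {Jg, Wn}):
  P1: blocked at fork node Wn ∈ conditioning set.
  P2: blocked at chain node Jg ∈ conditioning set.
  P3: blocked at collider Td (neither it nor any descendant is in the conditioning set).
  P4: blocked at collider Td (neither it nor any descendant is in the conditioning set).
  P5: blocked at chain node Jg ∈ conditioning set.
  P6: blocked at chain node Jg ∈ conditioning set.
  P7: blocked at fork node Jg ∈ conditioning set.
{Jg, Wn} satisfies the backdoor criterion.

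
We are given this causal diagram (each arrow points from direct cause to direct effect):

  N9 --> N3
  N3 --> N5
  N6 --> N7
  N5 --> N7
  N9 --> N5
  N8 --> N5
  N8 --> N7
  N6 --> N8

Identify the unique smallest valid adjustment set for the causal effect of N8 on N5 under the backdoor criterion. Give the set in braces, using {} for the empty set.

{}

Variables eligible for adjustment (non-descendants of N8, excluding N8 and N5): {N3, N6, N9}.
Backdoor paths from N8 to N5:
  P1: N8 <- N6 -> N7 <- N5
Each backdoor path contains an unconditioned collider, so every path is already blocked with the empty conditioning set:
  P1: blocked at collider N7 (neither it nor any descendant is in the conditioning set).
The empty set is therefore the unique smallest valid set.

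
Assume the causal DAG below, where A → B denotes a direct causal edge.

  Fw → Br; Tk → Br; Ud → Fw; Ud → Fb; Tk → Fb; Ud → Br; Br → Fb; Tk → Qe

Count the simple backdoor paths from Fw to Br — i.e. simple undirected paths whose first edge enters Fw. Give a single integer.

3

A backdoor path from Fw to Br is any simple undirected path whose first edge points into Fw (i.e. leaves Fw via a parent).
Parents of Fw: {Ud}.
Enumerating:
  P1: Fw <- Ud -> Br
  P2: Fw <- Ud -> Fb <- Tk -> Br
  P3: Fw <- Ud -> Fb <- Br
That exhausts the simple backdoor paths. Count: 3.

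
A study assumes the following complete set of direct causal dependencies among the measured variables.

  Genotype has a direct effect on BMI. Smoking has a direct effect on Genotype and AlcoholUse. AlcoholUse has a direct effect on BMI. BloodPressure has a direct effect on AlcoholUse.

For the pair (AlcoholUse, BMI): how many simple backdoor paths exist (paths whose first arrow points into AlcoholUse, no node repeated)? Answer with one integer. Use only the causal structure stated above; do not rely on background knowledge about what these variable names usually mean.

A backdoor path from AlcoholUse to BMI is any simple undirected path whose first edge points into AlcoholUse (i.e. leaves AlcoholUse via a parent).
Parents of AlcoholUse: {BloodPressure, Smoking}.
Enumerating:
  P1: AlcoholUse <- Smoking -> Genotype -> BMI
That exhausts the simple backdoor paths. Count: 1.

1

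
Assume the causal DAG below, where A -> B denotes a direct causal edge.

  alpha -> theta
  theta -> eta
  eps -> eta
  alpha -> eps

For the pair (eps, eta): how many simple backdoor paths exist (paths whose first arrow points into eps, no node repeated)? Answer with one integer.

1

A backdoor path from eps to eta is any simple undirected path whose first edge points into eps (i.e. leaves eps via a parent).
Parents of eps: {alpha}.
Enumerating:
  P1: eps <- alpha -> theta -> eta
That exhausts the simple backdoor paths. Count: 1.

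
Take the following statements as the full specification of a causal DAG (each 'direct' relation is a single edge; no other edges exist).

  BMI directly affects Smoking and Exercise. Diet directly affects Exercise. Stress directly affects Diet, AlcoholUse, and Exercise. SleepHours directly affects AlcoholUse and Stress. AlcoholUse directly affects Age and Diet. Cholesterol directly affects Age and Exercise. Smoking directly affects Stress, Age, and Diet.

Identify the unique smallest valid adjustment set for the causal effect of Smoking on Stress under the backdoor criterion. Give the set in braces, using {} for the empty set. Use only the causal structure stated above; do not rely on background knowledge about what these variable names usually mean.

Variables eligible for adjustment (non-descendants of Smoking, excluding Smoking and Stress): {BMI, Cholesterol, SleepHours}.
Backdoor paths from Smoking to Stress:
  P1: Smoking <- BMI -> Exercise <- Cholesterol -> Age <- AlcoholUse <- SleepHours -> Stress
  P2: Smoking <- BMI -> Exercise <- Cholesterol -> Age <- AlcoholUse <- Stress
  P3: Smoking <- BMI -> Exercise <- Cholesterol -> Age <- AlcoholUse -> Diet <- Stress
  P4: Smoking <- BMI -> Exercise <- Stress
  P5: Smoking <- BMI -> Exercise <- Diet <- Stress
  P6: Smoking <- BMI -> Exercise <- Diet <- AlcoholUse <- SleepHours -> Stress
  P7: Smoking <- BMI -> Exercise <- Diet <- AlcoholUse <- Stress
Each backdoor path contains an unconditioned collider, so every path is already blocked with the empty conditioning set:
  P1: blocked at collider Exercise (neither it nor any descendant is in the conditioning set).
  P2: blocked at collider Exercise (neither it nor any descendant is in the conditioning set).
  P3: blocked at collider Exercise (neither it nor any descendant is in the conditioning set).
  P4: blocked at collider Exercise (neither it nor any descendant is in the conditioning set).
  P5: blocked at collider Exercise (neither it nor any descendant is in the conditioning set).
  P6: blocked at collider Exercise (neither it nor any descendant is in the conditioning set).
  P7: blocked at collider Exercise (neither it nor any descendant is in the conditioning set).
The empty set is therefore the unique smallest valid set.

{}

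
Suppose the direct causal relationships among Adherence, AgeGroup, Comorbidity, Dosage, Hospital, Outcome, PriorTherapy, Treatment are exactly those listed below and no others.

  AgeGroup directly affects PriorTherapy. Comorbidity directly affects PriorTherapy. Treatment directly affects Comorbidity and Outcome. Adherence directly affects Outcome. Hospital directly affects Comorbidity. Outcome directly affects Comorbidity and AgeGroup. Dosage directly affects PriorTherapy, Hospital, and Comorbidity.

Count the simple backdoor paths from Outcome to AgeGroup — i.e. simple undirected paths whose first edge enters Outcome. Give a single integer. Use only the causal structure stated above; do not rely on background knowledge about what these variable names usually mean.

A backdoor path from Outcome to AgeGroup is any simple undirected path whose first edge points into Outcome (i.e. leaves Outcome via a parent).
Parents of Outcome: {Adherence, Treatment}.
Enumerating:
  P1: Outcome <- Treatment -> Comorbidity <- Dosage -> PriorTherapy <- AgeGroup
  P2: Outcome <- Treatment -> Comorbidity <- Hospital <- Dosage -> PriorTherapy <- AgeGroup
  P3: Outcome <- Treatment -> Comorbidity -> PriorTherapy <- AgeGroup
That exhausts the simple backdoor paths. Count: 3.

3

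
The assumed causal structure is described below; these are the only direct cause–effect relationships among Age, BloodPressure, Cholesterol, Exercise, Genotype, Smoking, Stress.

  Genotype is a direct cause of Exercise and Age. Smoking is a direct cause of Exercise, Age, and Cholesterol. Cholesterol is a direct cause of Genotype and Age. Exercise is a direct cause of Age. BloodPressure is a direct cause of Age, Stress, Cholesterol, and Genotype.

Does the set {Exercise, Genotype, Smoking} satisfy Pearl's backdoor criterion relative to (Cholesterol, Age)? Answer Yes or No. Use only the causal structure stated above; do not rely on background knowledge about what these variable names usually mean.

Backdoor paths from Cholesterol to Age (paths whose first edge points into Cholesterol):
  P1: Cholesterol <- BloodPressure -> Genotype -> Exercise <- Smoking -> Age
  P2: Cholesterol <- BloodPressure -> Genotype -> Exercise -> Age
  P3: Cholesterol <- BloodPressure -> Genotype -> Age
  P4: Cholesterol <- BloodPressure -> Age
  P5: Cholesterol <- Smoking -> Exercise <- Genotype <- BloodPressure -> Age
  P6: Cholesterol <- Smoking -> Exercise <- Genotype -> Age
  P7: Cholesterol <- Smoking -> Exercise -> Age
  P8: Cholesterol <- Smoking -> Age
Condition 1 (no descendant of Cholesterol in the set): FAILS — Exercise and Genotype are descendants of Cholesterol.
Condition 2 (every backdoor path blocked by {Exercise, Genotype, Smoking}):
  P1: blocked at chain node Genotype ∈ conditioning set.
  P2: blocked at chain node Genotype ∈ conditioning set.
  P3: blocked at chain node Genotype ∈ conditioning set.
  P4: open — no interior node is in the conditioning set.
  P5: blocked at fork node Smoking ∈ conditioning set.
  P6: blocked at fork node Smoking ∈ conditioning set.
  P7: blocked at fork node Smoking ∈ conditioning set.
  P8: blocked at fork node Smoking ∈ conditioning set.
{Exercise, Genotype, Smoking} does not satisfy the backdoor criterion.

No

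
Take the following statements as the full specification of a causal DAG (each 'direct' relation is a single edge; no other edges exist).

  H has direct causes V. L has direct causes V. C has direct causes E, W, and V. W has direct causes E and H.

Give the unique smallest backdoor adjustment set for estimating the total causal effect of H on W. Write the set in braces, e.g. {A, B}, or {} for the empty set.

Variables eligible for adjustment (non-descendants of H, excluding H and W): {E, L, V}.
Backdoor paths from H to W:
  P1: H <- V -> C <- E -> W
  P2: H <- V -> C <- W
Each backdoor path contains an unconditioned collider, so every path is already blocked with the empty conditioning set:
  P1: blocked at collider C (neither it nor any descendant is in the conditioning set).
  P2: blocked at collider C (neither it nor any descendant is in the conditioning set).
The empty set is therefore the unique smallest valid set.

{}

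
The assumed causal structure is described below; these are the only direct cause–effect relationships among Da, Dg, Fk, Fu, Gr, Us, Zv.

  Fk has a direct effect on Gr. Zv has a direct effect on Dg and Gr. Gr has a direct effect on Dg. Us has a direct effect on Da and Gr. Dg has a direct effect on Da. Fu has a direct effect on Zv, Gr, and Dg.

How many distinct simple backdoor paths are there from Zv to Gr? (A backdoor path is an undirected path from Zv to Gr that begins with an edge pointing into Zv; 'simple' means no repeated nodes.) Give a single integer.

A backdoor path from Zv to Gr is any simple undirected path whose first edge points into Zv (i.e. leaves Zv via a parent).
Parents of Zv: {Fu}.
Enumerating:
  P1: Zv <- Fu -> Gr
  P2: Zv <- Fu -> Dg <- Gr
  P3: Zv <- Fu -> Dg -> Da <- Us -> Gr
That exhausts the simple backdoor paths. Count: 3.

3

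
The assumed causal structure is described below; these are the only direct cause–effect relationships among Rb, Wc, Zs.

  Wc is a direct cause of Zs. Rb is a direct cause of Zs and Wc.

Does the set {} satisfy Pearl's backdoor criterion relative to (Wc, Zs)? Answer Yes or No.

Backdoor paths from Wc to Zs (paths whose first edge points into Wc):
  P1: Wc <- Rb -> Zs
Condition 1 (no descendant of Wc in the set): holds — descendants of Wc are {Zs}; none are in {}.
Condition 2 (every backdoor path blocked by {}):
  P1: open — no interior node is in the conditioning set.
{} does not satisfy the backdoor criterion.

No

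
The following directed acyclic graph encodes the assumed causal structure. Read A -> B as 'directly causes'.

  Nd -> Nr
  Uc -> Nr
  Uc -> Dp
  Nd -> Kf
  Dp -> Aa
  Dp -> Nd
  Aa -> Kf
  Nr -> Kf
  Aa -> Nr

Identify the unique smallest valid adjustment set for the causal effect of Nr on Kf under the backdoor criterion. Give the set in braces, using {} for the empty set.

{Aa, Nd}

Variables eligible for adjustment (non-descendants of Nr, excluding Nr and Kf): {Aa, Dp, Nd, Uc}.
Backdoor paths from Nr to Kf:
  P1: Nr <- Uc -> Dp -> Aa -> Kf
  P2: Nr <- Uc -> Dp -> Nd -> Kf
  P3: Nr <- Aa <- Dp -> Nd -> Kf
  P4: Nr <- Aa -> Kf
  P5: Nr <- Nd <- Dp -> Aa -> Kf
  P6: Nr <- Nd -> Kf
The empty set is not sufficient: P1 (Nr <- Uc -> Dp -> Aa -> Kf) has no collider blocking it and no conditioned non-collider, so it is open.
Try {Aa, Nd}:
  P1: blocked at chain node Aa ∈ conditioning set.
  P2: blocked at chain node Nd ∈ conditioning set.
  P3: blocked at chain node Aa ∈ conditioning set.
  P4: blocked at fork node Aa ∈ conditioning set.
  P5: blocked at chain node Nd ∈ conditioning set.
  P6: blocked at fork node Nd ∈ conditioning set.
{Aa, Nd} contains no descendant of Nr and blocks every backdoor path.
Every element of {Aa, Nd} is needed (dropping Aa leaves P1 open; dropping Nd leaves P2 open), so no proper subset is valid.
Among all size-2 subsets of the eligible variables, only {Aa, Nd} blocks every backdoor path, so it is the unique smallest valid adjustment set.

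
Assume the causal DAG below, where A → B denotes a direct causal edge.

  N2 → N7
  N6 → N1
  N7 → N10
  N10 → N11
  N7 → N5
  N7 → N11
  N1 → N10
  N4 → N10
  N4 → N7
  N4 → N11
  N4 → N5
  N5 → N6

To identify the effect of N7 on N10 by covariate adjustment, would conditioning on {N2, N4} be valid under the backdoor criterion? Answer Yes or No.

Yes

Backdoor paths from N7 to N10 (paths whose first edge points into N7):
  P1: N7 <- N4 -> N5 -> N6 -> N1 -> N10
  P2: N7 <- N4 -> N10
  P3: N7 <- N4 -> N11 <- N10
Condition 1 (no descendant of N7 in the set): holds — descendants of N7 are {N1, N10, N11, N5, N6}; none are in {N2, N4}.
Condition 2 (every backdoor path blocked by {N2, N4}):
  P1: blocked at fork node N4 ∈ conditioning set.
  P2: blocked at fork node N4 ∈ conditioning set.
  P3: blocked at fork node N4 ∈ conditioning set.
{N2, N4} satisfies the backdoor criterion.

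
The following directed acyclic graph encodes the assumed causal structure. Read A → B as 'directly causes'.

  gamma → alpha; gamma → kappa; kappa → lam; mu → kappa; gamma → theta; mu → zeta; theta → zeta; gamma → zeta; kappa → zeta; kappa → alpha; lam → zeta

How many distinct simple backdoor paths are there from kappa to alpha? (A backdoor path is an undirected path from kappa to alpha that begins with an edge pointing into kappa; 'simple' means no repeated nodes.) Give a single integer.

3

A backdoor path from kappa to alpha is any simple undirected path whose first edge points into kappa (i.e. leaves kappa via a parent).
Parents of kappa: {gamma, mu}.
Enumerating:
  P1: kappa <- gamma -> alpha
  P2: kappa <- mu -> zeta <- gamma -> alpha
  P3: kappa <- mu -> zeta <- theta <- gamma -> alpha
That exhausts the simple backdoor paths. Count: 3.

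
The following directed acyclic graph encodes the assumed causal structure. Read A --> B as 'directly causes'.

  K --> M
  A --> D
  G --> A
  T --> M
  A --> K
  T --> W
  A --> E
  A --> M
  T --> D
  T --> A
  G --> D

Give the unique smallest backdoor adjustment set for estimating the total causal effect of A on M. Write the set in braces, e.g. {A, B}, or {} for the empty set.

Variables eligible for adjustment (non-descendants of A, excluding A and M): {G, T, W}.
Backdoor paths from A to M:
  P1: A <- T -> M
  P2: A <- G -> D <- T -> M
The empty set is not sufficient: P1 (A <- T -> M) has no collider blocking it and no conditioned non-collider, so it is open.
Try {T}:
  P1: blocked at fork node T ∈ conditioning set.
  P2: blocked at collider D (neither it nor any descendant is in the conditioning set).
{T} contains no descendant of A and blocks every backdoor path.
No other singleton works — e.g. {G} leaves P1 open — so {T} is the unique smallest valid adjustment set.

{T}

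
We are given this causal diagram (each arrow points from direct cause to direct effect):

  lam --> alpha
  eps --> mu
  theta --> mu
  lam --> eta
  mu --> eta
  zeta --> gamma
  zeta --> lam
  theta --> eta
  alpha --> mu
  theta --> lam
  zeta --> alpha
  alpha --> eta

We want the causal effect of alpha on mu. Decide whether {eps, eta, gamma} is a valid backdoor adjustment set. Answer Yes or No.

No

Backdoor paths from alpha to mu (paths whose first edge points into alpha):
  P1: alpha <- zeta -> lam <- theta -> mu
  P2: alpha <- zeta -> lam <- theta -> eta <- mu
  P3: alpha <- zeta -> lam -> eta <- theta -> mu
  P4: alpha <- zeta -> lam -> eta <- mu
  P5: alpha <- lam <- theta -> mu
  P6: alpha <- lam <- theta -> eta <- mu
  P7: alpha <- lam -> eta <- theta -> mu
  P8: alpha <- lam -> eta <- mu
Condition 1 (no descendant of alpha in the set): FAILS — eta is a descendant of alpha.
Condition 2 (every backdoor path blocked by {eps, eta, gamma}):
  P1: open — collider(s) lam are conditioned on (or have a conditioned descendant) and no non-collider on the path is in the set.
  P2: open — collider(s) lam, eta are conditioned on (or have a conditioned descendant) and no non-collider on the path is in the set.
  P3: open — collider(s) eta are conditioned on (or have a conditioned descendant) and no non-collider on the path is in the set.
  P4: open — collider(s) eta are conditioned on (or have a conditioned descendant) and no non-collider on the path is in the set.
  P5: open — no interior node is in the conditioning set.
  P6: open — collider(s) eta are conditioned on (or have a conditioned descendant) and no non-collider on the path is in the set.
  P7: open — collider(s) eta are conditioned on (or have a conditioned descendant) and no non-collider on the path is in the set.
  P8: open — collider(s) eta are conditioned on (or have a conditioned descendant) and no non-collider on the path is in the set.
{eps, eta, gamma} does not satisfy the backdoor criterion.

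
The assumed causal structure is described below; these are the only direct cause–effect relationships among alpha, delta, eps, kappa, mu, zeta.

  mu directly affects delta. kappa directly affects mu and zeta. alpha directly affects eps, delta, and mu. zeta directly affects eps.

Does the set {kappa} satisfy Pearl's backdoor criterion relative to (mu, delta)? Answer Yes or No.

Backdoor paths from mu to delta (paths whose first edge points into mu):
  P1: mu <- kappa -> zeta -> eps <- alpha -> delta
  P2: mu <- alpha -> delta
Condition 1 (no descendant of mu in the set): holds — descendants of mu are {delta}; none are in {kappa}.
Condition 2 (every backdoor path blocked by {kappa}):
  P1: blocked at fork node kappa ∈ conditioning set.
  P2: open — no interior node is in the conditioning set.
{kappa} does not satisfy the backdoor criterion.

No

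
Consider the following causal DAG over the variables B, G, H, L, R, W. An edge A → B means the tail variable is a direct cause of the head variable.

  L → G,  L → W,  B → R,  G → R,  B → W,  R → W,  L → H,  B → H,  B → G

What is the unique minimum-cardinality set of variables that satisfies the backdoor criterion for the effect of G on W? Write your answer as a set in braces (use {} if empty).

{B, L}

Variables eligible for adjustment (non-descendants of G, excluding G and W): {B, H, L}.
Backdoor paths from G to W:
  P1: G <- L -> W
  P2: G <- L -> H <- B -> R -> W
  P3: G <- L -> H <- B -> W
  P4: G <- B -> R -> W
  P5: G <- B -> W
  P6: G <- B -> H <- L -> W
The empty set is not sufficient: P1 (G <- L -> W) has no collider blocking it and no conditioned non-collider, so it is open.
Try {B, L}:
  P1: blocked at fork node L ∈ conditioning set.
  P2: blocked at fork node L ∈ conditioning set.
  P3: blocked at fork node L ∈ conditioning set.
  P4: blocked at fork node B ∈ conditioning set.
  P5: blocked at fork node B ∈ conditioning set.
  P6: blocked at fork node B ∈ conditioning set.
{B, L} contains no descendant of G and blocks every backdoor path.
Every element of {B, L} is needed (dropping B leaves P4 open; dropping L leaves P1 open), so no proper subset is valid.
Among all size-2 subsets of the eligible variables, only {B, L} blocks every backdoor path, so it is the unique smallest valid adjustment set.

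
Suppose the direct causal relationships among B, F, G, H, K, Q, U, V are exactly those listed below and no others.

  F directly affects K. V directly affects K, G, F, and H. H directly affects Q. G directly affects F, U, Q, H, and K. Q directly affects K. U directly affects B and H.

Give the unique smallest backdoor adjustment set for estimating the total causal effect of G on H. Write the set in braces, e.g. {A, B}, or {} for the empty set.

Variables eligible for adjustment (non-descendants of G, excluding G and H): {V}.
Backdoor paths from G to H:
  P1: G <- V -> H
  P2: G <- V -> F -> K <- Q <- H
  P3: G <- V -> K <- Q <- H
The empty set is not sufficient: P1 (G <- V -> H) has no collider blocking it and no conditioned non-collider, so it is open.
Try {V}:
  P1: blocked at fork node V ∈ conditioning set.
  P2: blocked at fork node V ∈ conditioning set.
  P3: blocked at fork node V ∈ conditioning set.
{V} contains no descendant of G and blocks every backdoor path.
{V} is the unique smallest valid adjustment set.

{V}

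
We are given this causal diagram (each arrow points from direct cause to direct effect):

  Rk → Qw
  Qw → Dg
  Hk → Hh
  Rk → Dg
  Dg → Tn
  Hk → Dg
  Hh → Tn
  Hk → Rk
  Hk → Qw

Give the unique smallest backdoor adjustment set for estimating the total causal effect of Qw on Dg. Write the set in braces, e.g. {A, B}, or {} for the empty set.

Variables eligible for adjustment (non-descendants of Qw, excluding Qw and Dg): {Hh, Hk, Rk}.
Backdoor paths from Qw to Dg:
  P1: Qw <- Hk -> Rk -> Dg
  P2: Qw <- Hk -> Hh -> Tn <- Dg
  P3: Qw <- Hk -> Dg
  P4: Qw <- Rk <- Hk -> Hh -> Tn <- Dg
  P5: Qw <- Rk <- Hk -> Dg
  P6: Qw <- Rk -> Dg
The empty set is not sufficient: P1 (Qw <- Hk -> Rk -> Dg) has no collider blocking it and no conditioned non-collider, so it is open.
Try {Hk, Rk}:
  P1: blocked at fork node Hk ∈ conditioning set.
  P2: blocked at fork node Hk ∈ conditioning set.
  P3: blocked at fork node Hk ∈ conditioning set.
  P4: blocked at chain node Rk ∈ conditioning set.
  P5: blocked at chain node Rk ∈ conditioning set.
  P6: blocked at fork node Rk ∈ conditioning set.
{Hk, Rk} contains no descendant of Qw and blocks every backdoor path.
Every element of {Hk, Rk} is needed (dropping Hk leaves P3 open; dropping Rk leaves P6 open), so no proper subset is valid.
Among all size-2 subsets of the eligible variables, only {Hk, Rk} blocks every backdoor path, so it is the unique smallest valid adjustment set.

{Hk, Rk}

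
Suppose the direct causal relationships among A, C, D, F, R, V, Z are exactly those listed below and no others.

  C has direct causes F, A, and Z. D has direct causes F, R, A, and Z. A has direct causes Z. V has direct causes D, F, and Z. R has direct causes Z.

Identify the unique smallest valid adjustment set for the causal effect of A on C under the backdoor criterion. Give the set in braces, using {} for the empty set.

{Z}

Variables eligible for adjustment (non-descendants of A, excluding A and C): {F, R, Z}.
Backdoor paths from A to C:
  P1: A <- Z -> R -> D <- F -> C
  P2: A <- Z -> R -> D -> V <- F -> C
  P3: A <- Z -> D <- F -> C
  P4: A <- Z -> D -> V <- F -> C
  P5: A <- Z -> V <- F -> C
  P6: A <- Z -> V <- D <- F -> C
  P7: A <- Z -> C
The empty set is not sufficient: P7 (A <- Z -> C) has no collider blocking it and no conditioned non-collider, so it is open.
Try {Z}:
  P1: blocked at fork node Z ∈ conditioning set.
  P2: blocked at fork node Z ∈ conditioning set.
  P3: blocked at fork node Z ∈ conditioning set.
  P4: blocked at fork node Z ∈ conditioning set.
  P5: blocked at fork node Z ∈ conditioning set.
  P6: blocked at fork node Z ∈ conditioning set.
  P7: blocked at fork node Z ∈ conditioning set.
{Z} contains no descendant of A and blocks every backdoor path.
No other singleton works — e.g. {F} leaves P7 open — so {Z} is the unique smallest valid adjustment set.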